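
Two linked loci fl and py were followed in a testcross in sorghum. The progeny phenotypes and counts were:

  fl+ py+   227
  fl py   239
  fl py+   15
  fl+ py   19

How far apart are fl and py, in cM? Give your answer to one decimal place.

6.8 cM

The two most frequent classes, fl+ py+ (227) and fl py (239), are the parental types, so the F1 was fl+ py+ / fl py.
The recombinant classes are fl+ py and fl py+: 19 + 15 = 34.
Recombination frequency = 34/500 = 0.0680 ≈ 6.8%, i.e. 6.8 cM.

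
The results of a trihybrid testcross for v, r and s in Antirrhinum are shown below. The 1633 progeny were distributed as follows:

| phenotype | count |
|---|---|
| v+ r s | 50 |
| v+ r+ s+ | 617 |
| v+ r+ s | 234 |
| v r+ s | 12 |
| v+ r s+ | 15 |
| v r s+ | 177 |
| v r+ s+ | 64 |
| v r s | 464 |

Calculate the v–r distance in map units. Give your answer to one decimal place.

The two most frequent reciprocal classes, v+ r+ s+ and v r s, are the parental types, so the F1 was v+ r+ s+ / v r s.
The two rarest classes, v+ r s+ and v r+ s, are the double crossovers. Comparing them with the parentals, only the r allele has switched, so r is the middle locus and the order is v – r – s.
Crossovers in the v–r interval produce the single-crossover classes v r+ s+ and v+ r s (64 + 50 = 114) plus the double crossovers (27).
RF(v–r) = (114 + 27) / 1633 = 141/1633 = 0.0863 → 8.6 map units.

8.6 map units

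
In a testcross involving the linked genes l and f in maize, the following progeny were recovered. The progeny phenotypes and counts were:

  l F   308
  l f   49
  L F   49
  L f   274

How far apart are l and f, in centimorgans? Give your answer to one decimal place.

14.4 centimorgans

The two most frequent classes, L f (274) and l F (308), are the parental types, so the F1 was L f / l F.
The recombinant classes are L F and l f: 49 + 49 = 98.
Recombination frequency = 98/680 = 0.1441 ≈ 14.4%, i.e. 14.4 centimorgans.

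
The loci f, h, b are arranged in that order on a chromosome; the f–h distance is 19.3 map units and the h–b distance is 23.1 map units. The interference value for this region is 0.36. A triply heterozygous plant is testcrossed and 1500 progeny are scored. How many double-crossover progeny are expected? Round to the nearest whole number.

Map distances give recombination frequencies of 0.193 and 0.231 for the two intervals.
With interference 0.36 (so coincidence = 0.64), expected double-crossover frequency = 0.193 × 0.231 × 0.64 = 0.02853.
Expected number = 0.02853 × 1500 = 42.80 ≈ 43.

43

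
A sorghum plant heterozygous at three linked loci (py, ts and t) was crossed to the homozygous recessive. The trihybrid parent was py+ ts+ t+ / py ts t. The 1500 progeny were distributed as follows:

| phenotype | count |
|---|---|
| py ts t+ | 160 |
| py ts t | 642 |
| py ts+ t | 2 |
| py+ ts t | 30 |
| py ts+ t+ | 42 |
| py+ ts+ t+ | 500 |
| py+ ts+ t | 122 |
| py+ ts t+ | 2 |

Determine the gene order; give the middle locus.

ts

The two rarest classes, py+ ts t+ and py ts+ t, are the double crossovers. Comparing them with the parentals, only the ts allele has switched, so ts is the middle locus and the order is t – ts – py.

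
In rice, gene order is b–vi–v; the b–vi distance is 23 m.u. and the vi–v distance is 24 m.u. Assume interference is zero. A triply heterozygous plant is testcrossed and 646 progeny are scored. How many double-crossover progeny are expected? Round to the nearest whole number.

Map distances give recombination frequencies of 0.230 and 0.240 for the two intervals.
With no interference, expected double-crossover frequency = 0.230 × 0.240 = 0.05520.
Expected number = 0.05520 × 646 = 35.66 ≈ 36.

36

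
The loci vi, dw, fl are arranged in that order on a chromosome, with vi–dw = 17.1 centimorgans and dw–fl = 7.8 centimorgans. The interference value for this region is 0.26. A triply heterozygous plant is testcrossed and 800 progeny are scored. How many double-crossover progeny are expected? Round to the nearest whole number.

Map distances give recombination frequencies of 0.171 and 0.078 for the two intervals.
With interference 0.26 (so coincidence = 0.74), expected double-crossover frequency = 0.171 × 0.078 × 0.74 = 0.00987.
Expected number = 0.00987 × 800 = 7.90 ≈ 8.

8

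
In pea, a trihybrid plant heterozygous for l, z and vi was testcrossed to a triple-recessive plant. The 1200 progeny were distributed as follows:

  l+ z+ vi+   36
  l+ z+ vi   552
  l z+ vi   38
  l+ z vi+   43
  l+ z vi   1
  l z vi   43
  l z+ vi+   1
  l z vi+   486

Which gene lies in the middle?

z

The two most frequent reciprocal classes, l z vi+ and l+ z+ vi, are the parental types, so the F1 was l z vi+ / l+ z+ vi.
The two rarest classes, l z+ vi+ and l+ z vi, are the double crossovers. Comparing them with the parentals, only the z allele has switched, so z is the middle locus and the order is vi – z – l.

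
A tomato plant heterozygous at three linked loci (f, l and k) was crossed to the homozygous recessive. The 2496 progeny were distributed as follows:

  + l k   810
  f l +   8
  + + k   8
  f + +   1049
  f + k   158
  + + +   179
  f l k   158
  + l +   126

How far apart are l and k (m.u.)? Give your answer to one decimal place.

The two most frequent reciprocal classes, f + + and + l k, are the parental types, so the F1 was f + + / + l k.
The two rarest classes, f l + and + + k, are the double crossovers. Comparing them with the parentals, only the l allele has switched, so l is the middle locus and the order is k – l – f.
Crossovers in the k–l interval produce the single-crossover classes f + k and + l + (158 + 126 = 284) plus the double crossovers (16).
RF(k–l) = (284 + 16) / 2496 = 300/2496 = 0.1202 → 12.0 m.u.

12.0 m.u.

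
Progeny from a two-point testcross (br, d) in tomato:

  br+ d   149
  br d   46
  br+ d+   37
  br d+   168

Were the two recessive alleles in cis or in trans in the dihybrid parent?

trans

The two most frequent classes are br+ d (149) and br d+ (168); these are the parental (non-recombinant) types.
So the F1 carried br+ d on one chromosome and br d+ on the other — the recessive alleles are on opposite chromosomes (trans / repulsion).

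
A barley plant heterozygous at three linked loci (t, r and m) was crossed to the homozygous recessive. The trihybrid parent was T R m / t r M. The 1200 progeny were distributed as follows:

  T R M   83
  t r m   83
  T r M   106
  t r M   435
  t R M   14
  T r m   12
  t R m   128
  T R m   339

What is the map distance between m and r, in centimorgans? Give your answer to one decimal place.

16.0 centimorgans

The two rarest classes, T r m and t R M, are the double crossovers. Comparing them with the parentals, only the r allele has switched, so r is the middle locus and the order is m – r – t.
Crossovers in the m–r interval produce the single-crossover classes T R M and t r m (83 + 83 = 166) plus the double crossovers (26).
RF(m–r) = (166 + 26) / 1200 = 192/1200 = 0.1600 → 16.0 centimorgans.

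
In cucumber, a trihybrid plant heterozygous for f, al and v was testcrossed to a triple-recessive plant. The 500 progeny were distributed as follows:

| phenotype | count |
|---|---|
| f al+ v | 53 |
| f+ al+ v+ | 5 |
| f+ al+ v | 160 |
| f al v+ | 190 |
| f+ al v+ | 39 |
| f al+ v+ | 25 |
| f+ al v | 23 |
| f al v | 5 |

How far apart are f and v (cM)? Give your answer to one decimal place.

20.4 cM

The two most frequent reciprocal classes, f+ al+ v and f al v+, are the parental types, so the F1 was f+ al+ v / f al v+.
The two rarest classes, f+ al+ v+ and f al v, are the double crossovers. Comparing them with the parentals, only the v allele has switched, so v is the middle locus and the order is f – v – al.
Crossovers in the f–v interval produce the single-crossover classes f al+ v and f+ al v+ (53 + 39 = 92) plus the double crossovers (10).
RF(f–v) = (92 + 10) / 500 = 102/500 = 0.2040 → 20.4 cM.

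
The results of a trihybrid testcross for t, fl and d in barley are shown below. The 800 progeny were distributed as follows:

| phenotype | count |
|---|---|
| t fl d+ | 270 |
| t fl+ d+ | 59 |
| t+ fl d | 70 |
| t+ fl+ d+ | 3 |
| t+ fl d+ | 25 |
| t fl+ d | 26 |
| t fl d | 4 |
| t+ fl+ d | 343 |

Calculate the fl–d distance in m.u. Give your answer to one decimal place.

The two most frequent reciprocal classes, t+ fl+ d and t fl d+, are the parental types, so the F1 was t+ fl+ d / t fl d+.
The two rarest classes, t+ fl+ d+ and t fl d, are the double crossovers. Comparing them with the parentals, only the d allele has switched, so d is the middle locus and the order is t – d – fl.
Crossovers in the d–fl interval produce the single-crossover classes t+ fl d and t fl+ d+ (70 + 59 = 129) plus the double crossovers (7).
RF(d–fl) = (129 + 7) / 800 = 136/800 = 0.1700 → 17.0 m.u.

17.0 m.u.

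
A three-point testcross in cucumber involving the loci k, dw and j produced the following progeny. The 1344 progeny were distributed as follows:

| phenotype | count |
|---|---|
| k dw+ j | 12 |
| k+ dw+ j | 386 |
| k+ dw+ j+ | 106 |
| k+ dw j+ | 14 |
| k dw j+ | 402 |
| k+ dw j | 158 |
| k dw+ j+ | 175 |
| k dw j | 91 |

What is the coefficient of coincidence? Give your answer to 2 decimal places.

The two most frequent reciprocal classes, k dw j+ and k+ dw+ j, are the parental types, so the F1 was k dw j+ / k+ dw+ j.
The two rarest classes, k+ dw j+ and k dw+ j, are the double crossovers. Comparing them with the parentals, only the k allele has switched, so k is the middle locus and the order is dw – k – j.
dw–k: (333 + 26)/1344 = 0.2671; k–j: (197 + 26)/1344 = 0.1659.
Expected DCO frequency = 0.2671 × 0.1659 ≈ 0.04431; observed = 26/1344 ≈ 0.01935.
Coefficient of coincidence = 0.01935/0.04431 ≈ 0.44.

0.44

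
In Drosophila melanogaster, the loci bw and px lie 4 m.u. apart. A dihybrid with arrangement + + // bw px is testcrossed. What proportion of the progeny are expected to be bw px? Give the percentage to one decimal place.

48.0%

A map distance of 4 m.u. corresponds to a recombination frequency of 0.040.
The F1 is + + / bw px, so bw px is a parental gamete class with expected frequency (1 − r)/2 = 0.960/2 = 0.4800.
That is 0.4800 = 48.0% of the progeny.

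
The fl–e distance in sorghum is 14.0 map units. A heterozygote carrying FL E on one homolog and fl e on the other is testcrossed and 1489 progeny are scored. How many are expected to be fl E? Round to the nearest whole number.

A map distance of 14.0 map units corresponds to a recombination frequency of 0.140.
The F1 is FL E / fl e, so fl E is a recombinant gamete class with expected frequency r/2 = 0.140/2 = 0.0700.
Expected number = 0.0700 × 1489 = 104.23 ≈ 104.

104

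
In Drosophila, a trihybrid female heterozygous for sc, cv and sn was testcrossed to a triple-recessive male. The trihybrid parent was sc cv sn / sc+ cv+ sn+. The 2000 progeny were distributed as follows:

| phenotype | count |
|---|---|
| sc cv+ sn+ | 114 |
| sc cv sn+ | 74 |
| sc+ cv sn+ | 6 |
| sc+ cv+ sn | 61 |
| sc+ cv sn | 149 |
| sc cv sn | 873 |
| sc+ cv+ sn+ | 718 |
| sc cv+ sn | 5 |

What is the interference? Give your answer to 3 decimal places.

0.450

The two rarest classes, sc cv+ sn and sc+ cv sn+, are the double crossovers. Comparing them with the parentals, only the cv allele has switched, so cv is the middle locus and the order is sc – cv – sn.
sc–cv: (263 + 11)/2000 = 0.1370; cv–sn: (135 + 11)/2000 = 0.0730.
Expected DCO frequency = 0.1370 × 0.0730 ≈ 0.01000; observed = 11/2000 ≈ 0.00550.
Coefficient of coincidence = 0.00550/0.01000 ≈ 0.550; interference = 1 − 0.550 = 0.450.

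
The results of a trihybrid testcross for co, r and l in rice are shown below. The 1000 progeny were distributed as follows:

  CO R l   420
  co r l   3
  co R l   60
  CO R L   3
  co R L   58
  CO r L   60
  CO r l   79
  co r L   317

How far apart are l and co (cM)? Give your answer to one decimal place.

12.6 cM

The two most frequent reciprocal classes, co r L and CO R l, are the parental types, so the F1 was co r L / CO R l.
The two rarest classes, co r l and CO R L, are the double crossovers. Comparing them with the parentals, only the l allele has switched, so l is the middle locus and the order is co – l – r.
Crossovers in the co–l interval produce the single-crossover classes CO r L and co R l (60 + 60 = 120) plus the double crossovers (6).
RF(co–l) = (120 + 6) / 1000 = 126/1000 = 0.1260 → 12.6 cM.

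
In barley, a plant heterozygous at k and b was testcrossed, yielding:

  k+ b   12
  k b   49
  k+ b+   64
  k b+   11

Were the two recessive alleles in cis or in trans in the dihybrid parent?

The two most frequent classes are k+ b+ (64) and k b (49); these are the parental (non-recombinant) types.
So the F1 carried k+ b+ on one chromosome and k b on the other — the recessive alleles are on the same chromosome (cis / coupling).

cis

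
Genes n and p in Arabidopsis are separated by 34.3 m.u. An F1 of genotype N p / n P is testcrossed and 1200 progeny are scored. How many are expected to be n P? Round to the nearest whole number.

394

A map distance of 34.3 m.u. corresponds to a recombination frequency of 0.343.
The F1 is N p / n P, so n P is a parental gamete class with expected frequency (1 − r)/2 = 0.657/2 = 0.3285.
Expected number = 0.3285 × 1200 = 394.20 ≈ 394.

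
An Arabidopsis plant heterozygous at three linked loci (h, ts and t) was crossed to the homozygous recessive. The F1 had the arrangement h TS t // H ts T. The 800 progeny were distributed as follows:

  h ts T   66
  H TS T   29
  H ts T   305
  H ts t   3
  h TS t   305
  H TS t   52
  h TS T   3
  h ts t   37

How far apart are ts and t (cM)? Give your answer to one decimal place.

9.0 cM

The two rarest classes, h TS T and H ts t, are the double crossovers. Comparing them with the parentals, only the t allele has switched, so t is the middle locus and the order is h – t – ts.
Crossovers in the t–ts interval produce the single-crossover classes h ts t and H TS T (37 + 29 = 66) plus the double crossovers (6).
RF(t–ts) = (66 + 6) / 800 = 72/800 = 0.0900 → 9.0 cM.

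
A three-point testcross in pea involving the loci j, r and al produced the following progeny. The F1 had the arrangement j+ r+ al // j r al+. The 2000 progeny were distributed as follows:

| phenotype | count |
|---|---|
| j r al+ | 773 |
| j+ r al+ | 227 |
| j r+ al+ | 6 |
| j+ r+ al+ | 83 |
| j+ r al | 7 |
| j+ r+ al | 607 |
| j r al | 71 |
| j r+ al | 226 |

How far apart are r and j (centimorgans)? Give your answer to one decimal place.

23.3 centimorgans

The two rarest classes, j+ r al and j r+ al+, are the double crossovers. Comparing them with the parentals, only the r allele has switched, so r is the middle locus and the order is al – r – j.
Crossovers in the r–j interval produce the single-crossover classes j r+ al and j+ r al+ (226 + 227 = 453) plus the double crossovers (13).
RF(r–j) = (453 + 13) / 2000 = 466/2000 = 0.2330 → 23.3 centimorgans.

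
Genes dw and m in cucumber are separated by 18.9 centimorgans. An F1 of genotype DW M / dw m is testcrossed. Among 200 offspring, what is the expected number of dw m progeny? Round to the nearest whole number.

81

A map distance of 18.9 centimorgans corresponds to a recombination frequency of 0.189.
The F1 is DW M / dw m, so dw m is a parental gamete class with expected frequency (1 − r)/2 = 0.811/2 = 0.4055.
Expected number = 0.4055 × 200 = 81.10 ≈ 81.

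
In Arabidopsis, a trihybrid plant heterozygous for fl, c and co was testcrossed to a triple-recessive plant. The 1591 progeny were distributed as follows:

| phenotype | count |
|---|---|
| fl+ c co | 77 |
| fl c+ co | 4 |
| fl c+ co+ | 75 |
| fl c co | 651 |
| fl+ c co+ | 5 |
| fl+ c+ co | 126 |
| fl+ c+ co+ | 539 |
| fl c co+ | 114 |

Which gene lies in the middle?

c

The two most frequent reciprocal classes, fl+ c+ co+ and fl c co, are the parental types, so the F1 was fl+ c+ co+ / fl c co.
The two rarest classes, fl+ c co+ and fl c+ co, are the double crossovers. Comparing them with the parentals, only the c allele has switched, so c is the middle locus and the order is fl – c – co.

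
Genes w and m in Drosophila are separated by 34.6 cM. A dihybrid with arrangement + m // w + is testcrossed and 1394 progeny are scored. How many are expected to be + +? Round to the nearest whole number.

241

A map distance of 34.6 cM corresponds to a recombination frequency of 0.346.
The F1 is + m / w +, so + + is a recombinant gamete class with expected frequency r/2 = 0.346/2 = 0.1730.
Expected number = 0.1730 × 1394 = 241.16 ≈ 241.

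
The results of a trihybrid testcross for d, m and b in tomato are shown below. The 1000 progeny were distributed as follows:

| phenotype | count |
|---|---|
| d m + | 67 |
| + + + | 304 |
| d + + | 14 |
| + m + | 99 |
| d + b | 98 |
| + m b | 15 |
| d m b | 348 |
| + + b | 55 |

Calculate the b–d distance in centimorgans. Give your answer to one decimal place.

The two most frequent reciprocal classes, d m b and + + +, are the parental types, so the F1 was d m b / + + +.
The two rarest classes, + m b and d + +, are the double crossovers. Comparing them with the parentals, only the d allele has switched, so d is the middle locus and the order is b – d – m.
Crossovers in the b–d interval produce the single-crossover classes d m + and + + b (67 + 55 = 122) plus the double crossovers (29).
RF(b–d) = (122 + 29) / 1000 = 151/1000 = 0.1510 → 15.1 centimorgans.

15.1 centimorgans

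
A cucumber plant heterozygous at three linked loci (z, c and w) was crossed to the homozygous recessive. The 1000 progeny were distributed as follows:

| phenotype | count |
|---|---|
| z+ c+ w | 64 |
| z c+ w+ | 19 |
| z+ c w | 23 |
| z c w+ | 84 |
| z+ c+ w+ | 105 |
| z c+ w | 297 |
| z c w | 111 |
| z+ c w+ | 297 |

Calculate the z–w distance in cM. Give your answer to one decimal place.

The two most frequent reciprocal classes, z c+ w and z+ c w+, are the parental types, so the F1 was z c+ w / z+ c w+.
The two rarest classes, z c+ w+ and z+ c w, are the double crossovers. Comparing them with the parentals, only the w allele has switched, so w is the middle locus and the order is z – w – c.
Crossovers in the z–w interval produce the single-crossover classes z+ c+ w and z c w+ (64 + 84 = 148) plus the double crossovers (42).
RF(z–w) = (148 + 42) / 1000 = 190/1000 = 0.1900 → 19.0 cM.

19.0 cM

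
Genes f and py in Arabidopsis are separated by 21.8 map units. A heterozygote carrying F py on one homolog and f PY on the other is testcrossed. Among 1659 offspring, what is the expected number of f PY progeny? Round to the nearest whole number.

649

A map distance of 21.8 map units corresponds to a recombination frequency of 0.218.
The F1 is F py / f PY, so f PY is a parental gamete class with expected frequency (1 − r)/2 = 0.782/2 = 0.3910.
Expected number = 0.3910 × 1659 = 648.67 ≈ 649.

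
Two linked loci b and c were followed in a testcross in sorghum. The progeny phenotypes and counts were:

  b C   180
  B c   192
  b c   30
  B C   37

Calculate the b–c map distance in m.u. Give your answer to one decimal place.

The two most frequent classes, B c (192) and b C (180), are the parental types, so the F1 was B c / b C.
The recombinant classes are B C and b c: 37 + 30 = 67.
Recombination frequency = 67/439 = 0.1526 ≈ 15.3%, i.e. 15.3 m.u.

15.3 m.u.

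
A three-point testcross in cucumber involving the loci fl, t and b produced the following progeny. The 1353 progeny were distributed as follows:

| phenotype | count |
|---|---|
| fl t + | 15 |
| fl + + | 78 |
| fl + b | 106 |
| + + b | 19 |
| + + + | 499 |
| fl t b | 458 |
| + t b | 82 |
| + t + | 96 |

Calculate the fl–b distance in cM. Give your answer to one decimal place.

14.3 cM

The two most frequent reciprocal classes, fl t b and + + +, are the parental types, so the F1 was fl t b / + + +.
The two rarest classes, fl t + and + + b, are the double crossovers. Comparing them with the parentals, only the b allele has switched, so b is the middle locus and the order is fl – b – t.
Crossovers in the fl–b interval produce the single-crossover classes + t b and fl + + (82 + 78 = 160) plus the double crossovers (34).
RF(fl–b) = (160 + 34) / 1353 = 194/1353 = 0.1434 → 14.3 cM.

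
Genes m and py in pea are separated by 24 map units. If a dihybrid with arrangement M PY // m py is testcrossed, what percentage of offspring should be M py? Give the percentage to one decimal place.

12.0%

A map distance of 24 map units corresponds to a recombination frequency of 0.240.
The F1 is M PY / m py, so M py is a recombinant gamete class with expected frequency r/2 = 0.240/2 = 0.1200.
That is 0.1200 = 12.0% of the progeny.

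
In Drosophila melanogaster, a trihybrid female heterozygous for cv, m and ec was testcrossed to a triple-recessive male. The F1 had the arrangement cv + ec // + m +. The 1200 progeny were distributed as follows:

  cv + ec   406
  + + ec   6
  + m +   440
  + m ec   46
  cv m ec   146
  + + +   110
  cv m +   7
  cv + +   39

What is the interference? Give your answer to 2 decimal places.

0.41

The two rarest classes, + + ec and cv m +, are the double crossovers. Comparing them with the parentals, only the cv allele has switched, so cv is the middle locus and the order is m – cv – ec.
m–cv: (256 + 13)/1200 = 0.2242; cv–ec: (85 + 13)/1200 = 0.0817.
Expected DCO frequency = 0.2242 × 0.0817 ≈ 0.01832; observed = 13/1200 ≈ 0.01083.
Coefficient of coincidence = 0.01083/0.01832 ≈ 0.59; interference = 1 − 0.59 = 0.41.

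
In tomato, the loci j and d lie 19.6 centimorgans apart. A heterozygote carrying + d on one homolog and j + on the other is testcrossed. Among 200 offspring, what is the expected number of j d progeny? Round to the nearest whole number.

20

A map distance of 19.6 centimorgans corresponds to a recombination frequency of 0.196.
The F1 is + d / j +, so j d is a recombinant gamete class with expected frequency r/2 = 0.196/2 = 0.0980.
Expected number = 0.0980 × 200 = 19.60 ≈ 20.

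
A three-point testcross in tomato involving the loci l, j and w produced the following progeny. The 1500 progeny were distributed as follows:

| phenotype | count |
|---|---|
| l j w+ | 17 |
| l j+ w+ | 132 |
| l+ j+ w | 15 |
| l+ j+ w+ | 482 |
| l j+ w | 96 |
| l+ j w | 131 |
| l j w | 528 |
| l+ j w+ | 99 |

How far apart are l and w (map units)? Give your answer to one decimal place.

The two most frequent reciprocal classes, l+ j+ w+ and l j w, are the parental types, so the F1 was l+ j+ w+ / l j w.
The two rarest classes, l+ j+ w and l j w+, are the double crossovers. Comparing them with the parentals, only the w allele has switched, so w is the middle locus and the order is l – w – j.
Crossovers in the l–w interval produce the single-crossover classes l j+ w+ and l+ j w (132 + 131 = 263) plus the double crossovers (32).
RF(l–w) = (263 + 32) / 1500 = 295/1500 = 0.1967 → 19.7 map units.

19.7 map units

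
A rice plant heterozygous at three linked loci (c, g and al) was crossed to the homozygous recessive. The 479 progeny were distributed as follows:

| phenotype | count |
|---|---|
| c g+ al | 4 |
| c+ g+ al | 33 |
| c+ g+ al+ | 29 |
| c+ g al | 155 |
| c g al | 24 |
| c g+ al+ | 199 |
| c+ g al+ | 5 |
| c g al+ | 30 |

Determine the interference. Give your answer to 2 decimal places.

The two most frequent reciprocal classes, c+ g al and c g+ al+, are the parental types, so the F1 was c+ g al / c g+ al+.
The two rarest classes, c+ g al+ and c g+ al, are the double crossovers. Comparing them with the parentals, only the al allele has switched, so al is the middle locus and the order is c – al – g.
c–al: (53 + 9)/479 = 0.1294; al–g: (63 + 9)/479 = 0.1503.
Expected DCO frequency = 0.1294 × 0.1503 ≈ 0.01945; observed = 9/479 ≈ 0.01879.
Coefficient of coincidence = 0.01879/0.01945 ≈ 0.97; interference = 1 − 0.97 = 0.03.

0.03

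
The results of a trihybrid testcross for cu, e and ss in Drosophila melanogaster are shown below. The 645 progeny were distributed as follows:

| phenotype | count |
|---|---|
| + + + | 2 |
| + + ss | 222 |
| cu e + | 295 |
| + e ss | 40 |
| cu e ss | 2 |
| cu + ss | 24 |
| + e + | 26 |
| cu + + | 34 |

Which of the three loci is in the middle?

ss

The two most frequent reciprocal classes, + + ss and cu e +, are the parental types, so the F1 was + + ss / cu e +.
The two rarest classes, + + + and cu e ss, are the double crossovers. Comparing them with the parentals, only the ss allele has switched, so ss is the middle locus and the order is cu – ss – e.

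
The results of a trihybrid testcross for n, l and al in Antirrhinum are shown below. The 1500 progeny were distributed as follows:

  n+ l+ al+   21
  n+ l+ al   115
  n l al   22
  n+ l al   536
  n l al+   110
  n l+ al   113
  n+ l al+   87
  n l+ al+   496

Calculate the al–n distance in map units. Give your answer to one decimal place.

16.2 map units

The two most frequent reciprocal classes, n+ l al and n l+ al+, are the parental types, so the F1 was n+ l al / n l+ al+.
The two rarest classes, n l al and n+ l+ al+, are the double crossovers. Comparing them with the parentals, only the n allele has switched, so n is the middle locus and the order is al – n – l.
Crossovers in the al–n interval produce the single-crossover classes n+ l al+ and n l+ al (87 + 113 = 200) plus the double crossovers (43).
RF(al–n) = (200 + 43) / 1500 = 243/1500 = 0.1620 → 16.2 map units.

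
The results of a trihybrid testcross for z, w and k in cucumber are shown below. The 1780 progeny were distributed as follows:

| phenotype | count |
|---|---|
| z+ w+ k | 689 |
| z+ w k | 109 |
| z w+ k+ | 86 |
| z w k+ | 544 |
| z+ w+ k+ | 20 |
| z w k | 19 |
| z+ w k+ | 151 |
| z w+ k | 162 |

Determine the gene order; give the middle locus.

k

The two most frequent reciprocal classes, z w k+ and z+ w+ k, are the parental types, so the F1 was z w k+ / z+ w+ k.
The two rarest classes, z w k and z+ w+ k+, are the double crossovers. Comparing them with the parentals, only the k allele has switched, so k is the middle locus and the order is w – k – z.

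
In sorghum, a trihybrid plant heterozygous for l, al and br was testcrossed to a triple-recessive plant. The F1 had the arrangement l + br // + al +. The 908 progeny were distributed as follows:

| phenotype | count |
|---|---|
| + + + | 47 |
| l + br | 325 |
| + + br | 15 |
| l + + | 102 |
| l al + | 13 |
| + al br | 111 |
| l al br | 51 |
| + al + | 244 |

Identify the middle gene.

The two rarest classes, + + br and l al +, are the double crossovers. Comparing them with the parentals, only the l allele has switched, so l is the middle locus and the order is al – l – br.

l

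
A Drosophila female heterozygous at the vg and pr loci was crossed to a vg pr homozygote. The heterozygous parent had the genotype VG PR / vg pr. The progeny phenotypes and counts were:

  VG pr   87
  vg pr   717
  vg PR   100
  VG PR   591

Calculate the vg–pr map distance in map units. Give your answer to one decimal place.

12.5 map units

The recombinant classes are VG pr and vg PR: 87 + 100 = 187.
Recombination frequency = 187/1495 = 0.1251 ≈ 12.5%, i.e. 12.5 map units.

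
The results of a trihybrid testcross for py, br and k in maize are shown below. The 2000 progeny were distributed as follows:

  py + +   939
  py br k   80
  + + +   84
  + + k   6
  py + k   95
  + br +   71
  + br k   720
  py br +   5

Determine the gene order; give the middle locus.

br

The two most frequent reciprocal classes, py + + and + br k, are the parental types, so the F1 was py + + / + br k.
The two rarest classes, py br + and + + k, are the double crossovers. Comparing them with the parentals, only the br allele has switched, so br is the middle locus and the order is k – br – py.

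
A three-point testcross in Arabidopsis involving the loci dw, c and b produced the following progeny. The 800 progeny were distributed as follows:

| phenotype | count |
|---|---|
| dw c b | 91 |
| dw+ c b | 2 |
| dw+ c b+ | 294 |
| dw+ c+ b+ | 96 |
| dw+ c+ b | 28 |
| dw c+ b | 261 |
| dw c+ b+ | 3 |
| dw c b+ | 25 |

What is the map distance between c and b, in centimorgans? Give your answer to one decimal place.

24.0 centimorgans

The two most frequent reciprocal classes, dw+ c b+ and dw c+ b, are the parental types, so the F1 was dw+ c b+ / dw c+ b.
The two rarest classes, dw+ c b and dw c+ b+, are the double crossovers. Comparing them with the parentals, only the b allele has switched, so b is the middle locus and the order is c – b – dw.
Crossovers in the c–b interval produce the single-crossover classes dw+ c+ b+ and dw c b (96 + 91 = 187) plus the double crossovers (5).
RF(c–b) = (187 + 5) / 800 = 192/800 = 0.2400 → 24.0 centimorgans.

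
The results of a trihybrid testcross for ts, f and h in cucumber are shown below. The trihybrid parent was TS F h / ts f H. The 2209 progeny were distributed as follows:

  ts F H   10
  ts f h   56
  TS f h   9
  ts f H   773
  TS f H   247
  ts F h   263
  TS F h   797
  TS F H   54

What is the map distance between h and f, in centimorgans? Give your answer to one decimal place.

5.8 centimorgans

The two rarest classes, TS f h and ts F H, are the double crossovers. Comparing them with the parentals, only the f allele has switched, so f is the middle locus and the order is h – f – ts.
Crossovers in the h–f interval produce the single-crossover classes TS F H and ts f h (54 + 56 = 110) plus the double crossovers (19).
RF(h–f) = (110 + 19) / 2209 = 129/2209 = 0.0584 → 5.8 centimorgans.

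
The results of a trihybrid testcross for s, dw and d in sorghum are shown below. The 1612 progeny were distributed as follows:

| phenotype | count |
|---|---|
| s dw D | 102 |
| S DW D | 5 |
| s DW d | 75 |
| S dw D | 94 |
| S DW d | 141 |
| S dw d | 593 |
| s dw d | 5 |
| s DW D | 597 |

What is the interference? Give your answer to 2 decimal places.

0.64

The two most frequent reciprocal classes, S dw d and s DW D, are the parental types, so the F1 was S dw d / s DW D.
The two rarest classes, s dw d and S DW D, are the double crossovers. Comparing them with the parentals, only the s allele has switched, so s is the middle locus and the order is d – s – dw.
d–s: (169 + 10)/1612 = 0.1110; s–dw: (243 + 10)/1612 = 0.1569.
Expected DCO frequency = 0.1110 × 0.1569 ≈ 0.01742; observed = 10/1612 ≈ 0.00620.
Coefficient of coincidence = 0.00620/0.01742 ≈ 0.36; interference = 1 − 0.36 = 0.64.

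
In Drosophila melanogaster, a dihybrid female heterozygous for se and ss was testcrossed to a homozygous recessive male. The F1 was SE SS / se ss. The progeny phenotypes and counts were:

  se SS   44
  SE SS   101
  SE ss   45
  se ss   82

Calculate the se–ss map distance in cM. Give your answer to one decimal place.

The recombinant classes are SE ss and se SS: 45 + 44 = 89.
Recombination frequency = 89/272 = 0.3272 ≈ 32.7%, i.e. 32.7 cM.

32.7 cM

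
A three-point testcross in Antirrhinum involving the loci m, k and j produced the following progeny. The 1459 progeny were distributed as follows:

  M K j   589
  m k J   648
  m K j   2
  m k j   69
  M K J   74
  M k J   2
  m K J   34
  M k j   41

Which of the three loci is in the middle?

m

The two most frequent reciprocal classes, M K j and m k J, are the parental types, so the F1 was M K j / m k J.
The two rarest classes, m K j and M k J, are the double crossovers. Comparing them with the parentals, only the m allele has switched, so m is the middle locus and the order is j – m – k.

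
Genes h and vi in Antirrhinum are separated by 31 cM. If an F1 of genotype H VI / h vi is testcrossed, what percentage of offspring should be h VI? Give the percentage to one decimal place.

15.5%

A map distance of 31 cM corresponds to a recombination frequency of 0.310.
The F1 is H VI / h vi, so h VI is a recombinant gamete class with expected frequency r/2 = 0.310/2 = 0.1550.
That is 0.1550 = 15.5% of the progeny.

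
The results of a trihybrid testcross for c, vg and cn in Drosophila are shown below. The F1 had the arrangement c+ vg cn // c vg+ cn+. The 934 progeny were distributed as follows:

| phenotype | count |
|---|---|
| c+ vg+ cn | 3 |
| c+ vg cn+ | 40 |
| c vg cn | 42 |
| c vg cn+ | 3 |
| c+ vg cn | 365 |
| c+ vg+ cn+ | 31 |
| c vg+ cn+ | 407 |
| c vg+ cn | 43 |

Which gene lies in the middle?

The two rarest classes, c+ vg+ cn and c vg cn+, are the double crossovers. Comparing them with the parentals, only the vg allele has switched, so vg is the middle locus and the order is cn – vg – c.

vg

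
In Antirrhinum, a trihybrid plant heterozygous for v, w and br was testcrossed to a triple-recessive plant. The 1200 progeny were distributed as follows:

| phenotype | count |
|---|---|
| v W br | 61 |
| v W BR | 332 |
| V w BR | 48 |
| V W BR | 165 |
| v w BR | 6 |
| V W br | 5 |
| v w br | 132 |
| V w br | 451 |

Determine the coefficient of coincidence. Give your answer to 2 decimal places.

The two most frequent reciprocal classes, V w br and v W BR, are the parental types, so the F1 was V w br / v W BR.
The two rarest classes, V W br and v w BR, are the double crossovers. Comparing them with the parentals, only the w allele has switched, so w is the middle locus and the order is br – w – v.
br–w: (109 + 11)/1200 = 0.1000; w–v: (297 + 11)/1200 = 0.2567.
Expected DCO frequency = 0.1000 × 0.2567 ≈ 0.02567; observed = 11/1200 ≈ 0.00917.
Coefficient of coincidence = 0.00917/0.02567 ≈ 0.36.

0.36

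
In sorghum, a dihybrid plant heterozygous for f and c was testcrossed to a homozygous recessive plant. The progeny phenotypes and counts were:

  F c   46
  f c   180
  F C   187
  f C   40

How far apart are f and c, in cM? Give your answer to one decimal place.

The two most frequent classes, F C (187) and f c (180), are the parental types, so the F1 was F C / f c.
The recombinant classes are F c and f C: 46 + 40 = 86.
Recombination frequency = 86/453 = 0.1898 ≈ 19.0%, i.e. 19.0 cM.

19.0 cM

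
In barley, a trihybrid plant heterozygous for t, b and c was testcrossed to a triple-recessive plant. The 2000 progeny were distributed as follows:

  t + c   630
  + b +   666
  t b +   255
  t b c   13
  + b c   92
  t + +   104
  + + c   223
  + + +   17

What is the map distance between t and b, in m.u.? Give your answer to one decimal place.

25.4 m.u.

The two most frequent reciprocal classes, + b + and t + c, are the parental types, so the F1 was + b + / t + c.
The two rarest classes, + + + and t b c, are the double crossovers. Comparing them with the parentals, only the b allele has switched, so b is the middle locus and the order is c – b – t.
Crossovers in the b–t interval produce the single-crossover classes t b + and + + c (255 + 223 = 478) plus the double crossovers (30).
RF(b–t) = (478 + 30) / 2000 = 508/2000 = 0.2540 → 25.4 m.u.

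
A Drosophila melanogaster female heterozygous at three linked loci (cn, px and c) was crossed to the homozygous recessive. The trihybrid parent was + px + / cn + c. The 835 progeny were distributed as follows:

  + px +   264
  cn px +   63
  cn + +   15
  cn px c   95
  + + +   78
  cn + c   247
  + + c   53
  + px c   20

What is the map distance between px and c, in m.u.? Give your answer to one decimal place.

The two rarest classes, + px c and cn + +, are the double crossovers. Comparing them with the parentals, only the c allele has switched, so c is the middle locus and the order is cn – c – px.
Crossovers in the c–px interval produce the single-crossover classes + + + and cn px c (78 + 95 = 173) plus the double crossovers (35).
RF(c–px) = (173 + 35) / 835 = 208/835 = 0.2491 → 24.9 m.u.

24.9 m.u.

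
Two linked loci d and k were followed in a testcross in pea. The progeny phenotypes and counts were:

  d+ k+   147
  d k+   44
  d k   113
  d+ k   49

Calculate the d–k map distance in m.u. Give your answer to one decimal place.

The two most frequent classes, d+ k+ (147) and d k (113), are the parental types, so the F1 was d+ k+ / d k.
The recombinant classes are d+ k and d k+: 49 + 44 = 93.
Recombination frequency = 93/353 = 0.2635 ≈ 26.3%, i.e. 26.3 m.u.

26.3 m.u.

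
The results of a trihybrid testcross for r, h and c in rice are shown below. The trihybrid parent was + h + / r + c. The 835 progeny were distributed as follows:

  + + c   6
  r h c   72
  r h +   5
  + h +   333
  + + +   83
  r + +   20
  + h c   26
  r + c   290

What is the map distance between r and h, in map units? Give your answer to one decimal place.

The two rarest classes, r h + and + + c, are the double crossovers. Comparing them with the parentals, only the r allele has switched, so r is the middle locus and the order is c – r – h.
Crossovers in the r–h interval produce the single-crossover classes + + + and r h c (83 + 72 = 155) plus the double crossovers (11).
RF(r–h) = (155 + 11) / 835 = 166/835 = 0.1988 → 19.9 map units.

19.9 map units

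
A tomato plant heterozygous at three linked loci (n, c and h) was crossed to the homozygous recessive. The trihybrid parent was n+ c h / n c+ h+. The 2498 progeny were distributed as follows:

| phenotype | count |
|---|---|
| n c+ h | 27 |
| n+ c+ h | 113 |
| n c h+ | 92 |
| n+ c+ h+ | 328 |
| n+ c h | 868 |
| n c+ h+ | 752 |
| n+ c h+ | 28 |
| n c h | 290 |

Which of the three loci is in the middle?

h

The two rarest classes, n+ c h+ and n c+ h, are the double crossovers. Comparing them with the parentals, only the h allele has switched, so h is the middle locus and the order is n – h – c.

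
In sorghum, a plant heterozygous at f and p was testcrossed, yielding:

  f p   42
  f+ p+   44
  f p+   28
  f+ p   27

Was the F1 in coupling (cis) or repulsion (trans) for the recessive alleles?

The two most frequent classes are f+ p+ (44) and f p (42); these are the parental (non-recombinant) types.
So the F1 carried f+ p+ on one chromosome and f p on the other — the recessive alleles are on the same chromosome (cis / coupling).

cis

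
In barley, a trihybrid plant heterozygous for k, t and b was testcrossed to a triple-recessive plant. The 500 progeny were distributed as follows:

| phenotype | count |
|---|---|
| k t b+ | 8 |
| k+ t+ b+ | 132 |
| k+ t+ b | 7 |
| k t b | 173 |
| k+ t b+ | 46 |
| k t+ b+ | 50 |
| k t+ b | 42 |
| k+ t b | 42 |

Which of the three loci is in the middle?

The two most frequent reciprocal classes, k t b and k+ t+ b+, are the parental types, so the F1 was k t b / k+ t+ b+.
The two rarest classes, k t b+ and k+ t+ b, are the double crossovers. Comparing them with the parentals, only the b allele has switched, so b is the middle locus and the order is t – b – k.

b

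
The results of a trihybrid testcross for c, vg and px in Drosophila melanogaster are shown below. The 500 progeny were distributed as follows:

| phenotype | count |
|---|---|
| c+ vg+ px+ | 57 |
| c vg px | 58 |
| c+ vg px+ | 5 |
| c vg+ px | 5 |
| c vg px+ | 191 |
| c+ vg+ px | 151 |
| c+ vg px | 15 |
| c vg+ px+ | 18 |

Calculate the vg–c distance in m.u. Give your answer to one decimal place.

The two most frequent reciprocal classes, c+ vg+ px and c vg px+, are the parental types, so the F1 was c+ vg+ px / c vg px+.
The two rarest classes, c vg+ px and c+ vg px+, are the double crossovers. Comparing them with the parentals, only the c allele has switched, so c is the middle locus and the order is px – c – vg.
Crossovers in the c–vg interval produce the single-crossover classes c+ vg px and c vg+ px+ (15 + 18 = 33) plus the double crossovers (10).
RF(c–vg) = (33 + 10) / 500 = 43/500 = 0.0860 → 8.6 m.u.

8.6 m.u.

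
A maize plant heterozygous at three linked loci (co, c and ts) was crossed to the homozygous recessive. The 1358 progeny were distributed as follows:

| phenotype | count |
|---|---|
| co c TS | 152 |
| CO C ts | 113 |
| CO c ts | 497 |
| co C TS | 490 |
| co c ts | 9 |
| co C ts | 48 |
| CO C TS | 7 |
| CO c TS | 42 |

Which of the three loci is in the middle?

co

The two most frequent reciprocal classes, co C TS and CO c ts, are the parental types, so the F1 was co C TS / CO c ts.
The two rarest classes, CO C TS and co c ts, are the double crossovers. Comparing them with the parentals, only the co allele has switched, so co is the middle locus and the order is ts – co – c.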